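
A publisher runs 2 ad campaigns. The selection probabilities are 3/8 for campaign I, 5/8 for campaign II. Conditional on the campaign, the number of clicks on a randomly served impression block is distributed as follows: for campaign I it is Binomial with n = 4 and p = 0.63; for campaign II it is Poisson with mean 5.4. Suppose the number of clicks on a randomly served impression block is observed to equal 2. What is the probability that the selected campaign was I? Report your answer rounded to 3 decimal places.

Likelihoods P(X=2 | ·): I: 0.326014; II: 0.0658518.
Posterior ∝ prior × likelihood. Numerator for I: 0.375·0.326014 = 0.122255.
Normalizing constant: 0.375·0.326014 + 0.625·0.0658518 = 0.163412.
P(I | observation) = 0.122255 / 0.163412 = 0.748138.

0.748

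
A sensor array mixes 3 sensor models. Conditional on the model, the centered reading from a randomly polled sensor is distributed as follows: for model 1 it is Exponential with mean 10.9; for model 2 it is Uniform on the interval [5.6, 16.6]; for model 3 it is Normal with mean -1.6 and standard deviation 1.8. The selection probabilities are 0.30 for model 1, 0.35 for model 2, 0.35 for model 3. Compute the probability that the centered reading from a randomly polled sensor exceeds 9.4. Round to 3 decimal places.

Conditional on each model, P(X > 9.4): 1: 0.422154; 2: 0.654545; 3: 4.94699e-10.
By total probability, P(X > 9.4) = 0.3·0.422154 + 0.35·0.654545 + 0.35·4.94699e-10 = 0.355737.

0.356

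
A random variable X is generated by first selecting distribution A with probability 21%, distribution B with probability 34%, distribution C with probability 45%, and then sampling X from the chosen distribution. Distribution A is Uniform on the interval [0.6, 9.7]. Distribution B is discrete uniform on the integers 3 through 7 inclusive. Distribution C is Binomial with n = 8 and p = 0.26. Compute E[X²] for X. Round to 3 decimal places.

18.838

For each component E[X²] = Var + (mean)², giving A: 33.4233; B: 27; C: 5.8656.
Overall E[X²] = 0.21·33.4233 + 0.34·27 + 0.45·5.8656 = 18.8384.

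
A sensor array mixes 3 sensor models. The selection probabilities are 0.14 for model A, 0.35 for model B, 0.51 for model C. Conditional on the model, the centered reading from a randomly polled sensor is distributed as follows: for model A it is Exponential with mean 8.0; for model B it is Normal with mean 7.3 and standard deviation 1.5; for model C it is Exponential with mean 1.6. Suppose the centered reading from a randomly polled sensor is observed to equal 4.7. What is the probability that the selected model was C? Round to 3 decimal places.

0.357

Likelihoods f(4.7 | ·): A: 0.0694644; B: 0.0592123; C: 0.0331238.
Posterior ∝ prior × likelihood. Numerator for C: 0.51·0.0331238 = 0.0168931.
Normalizing constant: 0.14·0.0694644 + 0.35·0.0592123 + 0.51·0.0331238 = 0.0473424.
P(C | observation) = 0.0168931 / 0.0473424 = 0.356828.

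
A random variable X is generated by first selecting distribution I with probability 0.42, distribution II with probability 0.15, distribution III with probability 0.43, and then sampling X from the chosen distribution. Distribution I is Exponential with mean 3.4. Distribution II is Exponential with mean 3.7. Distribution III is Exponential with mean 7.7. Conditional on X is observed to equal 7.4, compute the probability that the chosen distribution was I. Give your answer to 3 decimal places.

0.343

Likelihoods f(7.4 | ·): I: 0.0333651; II: 0.0365771; III: 0.0496747.
Posterior ∝ prior × likelihood. Numerator for I: 0.42·0.0333651 = 0.0140133.
Normalizing constant: 0.42·0.0333651 + 0.15·0.0365771 + 0.43·0.0496747 = 0.04086.
P(I | observation) = 0.0140133 / 0.04086 = 0.342959.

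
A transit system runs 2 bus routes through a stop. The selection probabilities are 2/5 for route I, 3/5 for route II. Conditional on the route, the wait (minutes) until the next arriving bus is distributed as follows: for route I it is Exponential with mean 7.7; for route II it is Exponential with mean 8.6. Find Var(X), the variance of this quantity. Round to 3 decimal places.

Per component, I: μ=7.7, E[X²]=118.58; II: μ=8.6, E[X²]=147.92.
E[X] = 0.4·7.7 + 0.6·8.6 = 8.24.
E[X²] = 0.4·118.58 + 0.6·147.92 = 136.184.
Var(X) = E[X²] − (E[X])² = 136.184 − 67.8976 = 68.2864.

68.286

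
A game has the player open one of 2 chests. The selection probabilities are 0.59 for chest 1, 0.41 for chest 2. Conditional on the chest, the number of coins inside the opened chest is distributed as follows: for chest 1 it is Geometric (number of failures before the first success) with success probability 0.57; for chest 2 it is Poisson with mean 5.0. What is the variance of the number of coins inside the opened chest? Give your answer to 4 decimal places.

7.1912

Per component, 1: μ=0.754386, E[X²]=1.89258; 2: μ=5, E[X²]=30.
E[X] = 0.59·0.754386 + 0.41·5 = 2.49509.
E[X²] = 0.59·1.89258 + 0.41·30 = 13.4166.
Var(X) = E[X²] − (E[X])² = 13.4166 − 6.22546 = 7.19116.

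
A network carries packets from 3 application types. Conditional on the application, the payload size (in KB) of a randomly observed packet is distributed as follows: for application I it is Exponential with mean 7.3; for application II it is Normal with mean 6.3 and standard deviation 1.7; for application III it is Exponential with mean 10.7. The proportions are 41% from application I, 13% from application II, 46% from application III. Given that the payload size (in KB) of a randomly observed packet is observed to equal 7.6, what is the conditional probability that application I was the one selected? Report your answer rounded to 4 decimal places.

0.3111

Likelihoods f(7.6 | ·): I: 0.0483654; II: 0.175178; III: 0.0459352.
Posterior ∝ prior × likelihood. Numerator for I: 0.41·0.0483654 = 0.0198298.
Normalizing constant: 0.41·0.0483654 + 0.13·0.175178 + 0.46·0.0459352 = 0.0637331.
P(I | observation) = 0.0198298 / 0.0637331 = 0.311138.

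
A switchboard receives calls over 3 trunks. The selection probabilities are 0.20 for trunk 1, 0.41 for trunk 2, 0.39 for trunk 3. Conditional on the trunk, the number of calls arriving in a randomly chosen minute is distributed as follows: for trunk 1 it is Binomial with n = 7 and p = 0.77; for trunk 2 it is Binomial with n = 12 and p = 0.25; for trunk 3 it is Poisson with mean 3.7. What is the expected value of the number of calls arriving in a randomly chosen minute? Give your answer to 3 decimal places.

3.751

Component means — 1: 5.39; 2: 3; 3: 3.7.
E[X] = 0.2·5.39 + 0.41·3 + 0.39·3.7 = 3.751.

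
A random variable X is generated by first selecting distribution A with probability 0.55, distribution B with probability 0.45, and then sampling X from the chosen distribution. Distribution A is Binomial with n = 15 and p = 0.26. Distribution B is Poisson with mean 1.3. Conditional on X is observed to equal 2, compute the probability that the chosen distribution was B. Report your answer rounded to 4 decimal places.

Likelihoods P(X=2 | ·): A: 0.141628; B: 0.230289.
Posterior ∝ prior × likelihood. Numerator for B: 0.45·0.230289 = 0.10363.
Normalizing constant: 0.55·0.141628 + 0.45·0.230289 = 0.181525.
P(B | observation) = 0.10363 / 0.181525 = 0.570885.

0.5709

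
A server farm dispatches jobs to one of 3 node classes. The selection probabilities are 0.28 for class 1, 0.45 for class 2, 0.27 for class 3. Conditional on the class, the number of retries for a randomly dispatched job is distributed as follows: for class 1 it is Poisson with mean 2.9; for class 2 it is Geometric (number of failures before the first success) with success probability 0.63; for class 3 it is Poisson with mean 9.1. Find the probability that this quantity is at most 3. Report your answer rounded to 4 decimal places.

0.6344

Conditional on each class, P(X ≤ 3): 1: 0.669623; 2: 0.981258; 3: 0.019776.
By total probability, P(X ≤ 3) = 0.28·0.669623 + 0.45·0.981258 + 0.27·0.019776 = 0.6344.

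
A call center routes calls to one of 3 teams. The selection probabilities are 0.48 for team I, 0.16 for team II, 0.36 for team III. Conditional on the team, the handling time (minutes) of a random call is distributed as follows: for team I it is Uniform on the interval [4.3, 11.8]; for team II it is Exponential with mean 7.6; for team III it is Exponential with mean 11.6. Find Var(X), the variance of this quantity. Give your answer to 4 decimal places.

63.0481

Per component, I: μ=8.05, E[X²]=69.49; II: μ=7.6, E[X²]=115.52; III: μ=11.6, E[X²]=269.12.
E[X] = 0.48·8.05 + 0.16·7.6 + 0.36·11.6 = 9.256.
E[X²] = 0.48·69.49 + 0.16·115.52 + 0.36·269.12 = 148.722.
Var(X) = E[X²] − (E[X])² = 148.722 − 85.6735 = 63.0481.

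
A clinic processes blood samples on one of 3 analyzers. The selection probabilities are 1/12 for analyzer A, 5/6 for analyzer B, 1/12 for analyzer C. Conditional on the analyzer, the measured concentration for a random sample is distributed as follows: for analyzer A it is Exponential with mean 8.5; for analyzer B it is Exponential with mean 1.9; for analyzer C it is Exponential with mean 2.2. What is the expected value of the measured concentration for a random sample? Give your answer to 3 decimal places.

2.475

Component means — A: 8.5; B: 1.9; C: 2.2.
E[X] = 0.0833333·8.5 + 0.833333·1.9 + 0.0833333·2.2 = 2.475.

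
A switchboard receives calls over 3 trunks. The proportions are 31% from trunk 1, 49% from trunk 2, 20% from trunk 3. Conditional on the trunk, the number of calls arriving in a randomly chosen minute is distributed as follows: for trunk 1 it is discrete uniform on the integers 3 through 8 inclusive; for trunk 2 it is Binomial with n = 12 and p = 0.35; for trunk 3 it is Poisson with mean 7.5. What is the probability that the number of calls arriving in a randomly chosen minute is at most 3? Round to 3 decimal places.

Conditional on each trunk, P(X ≤ 3): 1: 0.166667; 2: 0.346653; 3: 0.0591455.
By total probability, P(X ≤ 3) = 0.31·0.166667 + 0.49·0.346653 + 0.2·0.0591455 = 0.233356.

0.233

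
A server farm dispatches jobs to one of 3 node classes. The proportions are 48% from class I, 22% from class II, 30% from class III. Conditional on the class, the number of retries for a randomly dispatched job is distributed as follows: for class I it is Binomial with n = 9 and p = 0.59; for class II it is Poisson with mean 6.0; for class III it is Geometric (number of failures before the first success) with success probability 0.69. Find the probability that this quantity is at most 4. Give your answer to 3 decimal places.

0.500

Conditional on each class, P(X ≤ 4): I: 0.287809; II: 0.285057; III: 0.997137.
By total probability, P(X ≤ 4) = 0.48·0.287809 + 0.22·0.285057 + 0.3·0.997137 = 0.500002.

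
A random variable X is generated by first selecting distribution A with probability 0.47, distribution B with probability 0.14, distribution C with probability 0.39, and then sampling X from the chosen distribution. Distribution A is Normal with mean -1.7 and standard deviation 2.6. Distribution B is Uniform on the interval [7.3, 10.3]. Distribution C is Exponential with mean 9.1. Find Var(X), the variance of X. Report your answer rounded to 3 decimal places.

Per component, A: μ=-1.7, E[X²]=9.65; B: μ=8.8, E[X²]=78.19; C: μ=9.1, E[X²]=165.62.
E[X] = 0.47·-1.7 + 0.14·8.8 + 0.39·9.1 = 3.982.
E[X²] = 0.47·9.65 + 0.14·78.19 + 0.39·165.62 = 80.0739.
Var(X) = E[X²] − (E[X])² = 80.0739 − 15.8563 = 64.2176.

64.218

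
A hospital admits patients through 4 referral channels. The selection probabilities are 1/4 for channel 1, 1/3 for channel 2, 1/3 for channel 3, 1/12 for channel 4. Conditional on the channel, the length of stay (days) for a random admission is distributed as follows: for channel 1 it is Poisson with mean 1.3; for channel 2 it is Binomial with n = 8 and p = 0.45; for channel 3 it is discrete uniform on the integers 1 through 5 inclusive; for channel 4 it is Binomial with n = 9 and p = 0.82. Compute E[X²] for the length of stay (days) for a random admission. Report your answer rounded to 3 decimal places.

For each component E[X²] = Var + (mean)², giving 1: 2.99; 2: 14.94; 3: 11; 4: 55.7928.
Overall E[X²] = 0.25·2.99 + 0.333333·14.94 + 0.333333·11 + 0.0833333·55.7928 = 14.0436.

14.044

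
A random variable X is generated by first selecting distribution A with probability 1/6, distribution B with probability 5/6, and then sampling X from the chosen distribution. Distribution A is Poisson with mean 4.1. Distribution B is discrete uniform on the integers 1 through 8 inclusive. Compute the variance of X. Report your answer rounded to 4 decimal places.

5.0806

Per component, A: μ=4.1, E[X²]=20.91; B: μ=4.5, E[X²]=25.5.
E[X] = 0.166667·4.1 + 0.833333·4.5 = 4.43333.
E[X²] = 0.166667·20.91 + 0.833333·25.5 = 24.735.
Var(X) = E[X²] − (E[X])² = 24.735 − 19.6544 = 5.08056.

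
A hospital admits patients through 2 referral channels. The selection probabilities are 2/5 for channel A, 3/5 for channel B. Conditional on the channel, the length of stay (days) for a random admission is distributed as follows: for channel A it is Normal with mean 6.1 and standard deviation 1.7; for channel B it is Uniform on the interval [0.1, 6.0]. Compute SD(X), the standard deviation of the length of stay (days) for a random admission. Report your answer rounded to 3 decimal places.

2.265

Per component, A: μ=6.1, E[X²]=40.1; B: μ=3.05, E[X²]=12.2033.
E[X] = 0.4·6.1 + 0.6·3.05 = 4.27.
E[X²] = 0.4·40.1 + 0.6·12.2033 = 23.362.
Var(X) = E[X²] − (E[X])² = 23.362 − 18.2329 = 5.1291.
SD(X) = √5.1291 = 2.26475.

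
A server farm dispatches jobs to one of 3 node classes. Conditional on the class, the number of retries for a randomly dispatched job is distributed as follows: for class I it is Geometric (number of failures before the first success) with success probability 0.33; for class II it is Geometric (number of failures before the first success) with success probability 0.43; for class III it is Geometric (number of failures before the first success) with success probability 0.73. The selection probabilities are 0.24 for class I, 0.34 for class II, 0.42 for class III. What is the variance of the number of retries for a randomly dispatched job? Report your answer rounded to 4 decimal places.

Per component, I: μ=2.0303, E[X²]=10.2746; II: μ=1.32558, E[X²]=4.83991; III: μ=0.369863, E[X²]=0.64346.
E[X] = 0.24·2.0303 + 0.34·1.32558 + 0.42·0.369863 = 1.09331.
E[X²] = 0.24·10.2746 + 0.34·4.83991 + 0.42·0.64346 = 4.38172.
Var(X) = E[X²] − (E[X])² = 4.38172 − 1.19533 = 3.18639.

3.1864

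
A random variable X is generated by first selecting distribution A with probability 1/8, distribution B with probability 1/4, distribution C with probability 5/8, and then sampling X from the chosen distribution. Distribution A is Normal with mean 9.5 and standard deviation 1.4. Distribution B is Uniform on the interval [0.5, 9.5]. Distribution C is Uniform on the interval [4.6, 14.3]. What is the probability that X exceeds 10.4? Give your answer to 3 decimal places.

Conditional on each component, P(X > 10.4): A: 0.260158; B: 0; C: 0.402062.
By total probability, P(X > 10.4) = 0.125·0.260158 + 0.25·0 + 0.625·0.402062 = 0.283808.

0.284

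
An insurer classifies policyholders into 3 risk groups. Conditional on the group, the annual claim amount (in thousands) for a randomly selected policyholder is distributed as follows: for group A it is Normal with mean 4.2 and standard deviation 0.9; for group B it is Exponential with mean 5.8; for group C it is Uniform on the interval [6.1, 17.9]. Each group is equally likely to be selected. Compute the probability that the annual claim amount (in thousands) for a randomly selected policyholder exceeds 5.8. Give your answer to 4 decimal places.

0.4685

Conditional on each group, P(X > 5.8): A: 0.0377202; B: 0.367879; C: 1.
By total probability, P(X > 5.8) = 0.333333·0.0377202 + 0.333333·0.367879 + 0.333333·1 = 0.468533.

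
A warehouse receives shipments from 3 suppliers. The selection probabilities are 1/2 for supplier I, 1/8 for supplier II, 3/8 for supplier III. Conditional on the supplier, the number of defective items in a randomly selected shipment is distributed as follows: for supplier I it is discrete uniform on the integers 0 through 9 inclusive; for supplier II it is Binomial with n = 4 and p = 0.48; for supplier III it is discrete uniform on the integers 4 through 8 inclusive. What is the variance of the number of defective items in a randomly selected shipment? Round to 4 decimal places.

Per component, I: μ=4.5, E[X²]=28.5; II: μ=1.92, E[X²]=4.6848; III: μ=6, E[X²]=38.
E[X] = 0.5·4.5 + 0.125·1.92 + 0.375·6 = 4.74.
E[X²] = 0.5·28.5 + 0.125·4.6848 + 0.375·38 = 29.0856.
Var(X) = E[X²] − (E[X])² = 29.0856 − 22.4676 = 6.618.

6.6180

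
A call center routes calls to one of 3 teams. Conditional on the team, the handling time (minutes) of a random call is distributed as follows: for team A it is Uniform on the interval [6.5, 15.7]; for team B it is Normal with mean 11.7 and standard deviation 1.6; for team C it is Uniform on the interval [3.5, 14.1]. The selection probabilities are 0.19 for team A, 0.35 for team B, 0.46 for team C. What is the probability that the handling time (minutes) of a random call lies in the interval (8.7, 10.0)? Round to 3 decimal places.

0.123

Conditional on each team, P(8.7 < X < 10.0): A: 0.141304; B: 0.113608; C: 0.122642.
By total probability, P(8.7 < X < 10.0) = 0.19·0.141304 + 0.35·0.113608 + 0.46·0.122642 = 0.123026.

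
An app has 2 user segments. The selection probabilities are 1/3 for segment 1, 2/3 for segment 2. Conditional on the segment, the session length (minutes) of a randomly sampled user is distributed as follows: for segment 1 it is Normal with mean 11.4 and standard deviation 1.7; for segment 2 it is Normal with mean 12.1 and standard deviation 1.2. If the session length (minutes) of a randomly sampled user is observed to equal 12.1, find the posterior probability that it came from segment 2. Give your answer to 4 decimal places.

Likelihoods f(12.1 | ·): 1: 0.215598; 2: 0.332452.
Posterior ∝ prior × likelihood. Numerator for 2: 0.666667·0.332452 = 0.221635.
Normalizing constant: 0.333333·0.215598 + 0.666667·0.332452 = 0.2935.
P(2 | observation) = 0.221635 / 0.2935 = 0.755142.

0.7551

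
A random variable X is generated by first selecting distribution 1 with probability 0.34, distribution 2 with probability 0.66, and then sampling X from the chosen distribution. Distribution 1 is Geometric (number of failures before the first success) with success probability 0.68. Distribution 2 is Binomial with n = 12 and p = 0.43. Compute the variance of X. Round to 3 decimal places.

7.111

Per component, 1: μ=0.470588, E[X²]=0.913495; 2: μ=5.16, E[X²]=29.5668.
E[X] = 0.34·0.470588 + 0.66·5.16 = 3.5656.
E[X²] = 0.34·0.913495 + 0.66·29.5668 = 19.8247.
Var(X) = E[X²] − (E[X])² = 19.8247 − 12.7135 = 7.11117.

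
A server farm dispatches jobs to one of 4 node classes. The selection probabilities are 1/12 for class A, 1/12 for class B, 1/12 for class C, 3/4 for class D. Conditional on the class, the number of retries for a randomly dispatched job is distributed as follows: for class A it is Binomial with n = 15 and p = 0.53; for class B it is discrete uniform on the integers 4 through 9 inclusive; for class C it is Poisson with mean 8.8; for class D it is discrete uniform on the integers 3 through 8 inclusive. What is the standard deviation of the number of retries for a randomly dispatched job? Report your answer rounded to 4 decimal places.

Per component, A: μ=7.95, E[X²]=66.939; B: μ=6.5, E[X²]=45.1667; C: μ=8.8, E[X²]=86.24; D: μ=5.5, E[X²]=33.1667.
E[X] = 0.0833333·7.95 + 0.0833333·6.5 + 0.0833333·8.8 + 0.75·5.5 = 6.0625.
E[X²] = 0.0833333·66.939 + 0.0833333·45.1667 + 0.0833333·86.24 + 0.75·33.1667 = 41.4038.
Var(X) = E[X²] − (E[X])² = 41.4038 − 36.7539 = 4.6499.
SD(X) = √4.6499 = 2.15636.

2.1564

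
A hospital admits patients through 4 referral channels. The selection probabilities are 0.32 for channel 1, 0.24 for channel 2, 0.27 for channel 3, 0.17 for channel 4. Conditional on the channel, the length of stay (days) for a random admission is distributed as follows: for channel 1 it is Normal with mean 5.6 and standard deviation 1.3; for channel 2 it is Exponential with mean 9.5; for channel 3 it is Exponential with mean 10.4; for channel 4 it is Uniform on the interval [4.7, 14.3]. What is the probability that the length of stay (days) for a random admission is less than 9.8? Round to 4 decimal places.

Conditional on each channel, P(X < 9.8): 1: 0.999383; 2: 0.643556; 3: 0.610273; 4: 0.53125.
By total probability, P(X < 9.8) = 0.32·0.999383 + 0.24·0.643556 + 0.27·0.610273 + 0.17·0.53125 = 0.729342.

0.7293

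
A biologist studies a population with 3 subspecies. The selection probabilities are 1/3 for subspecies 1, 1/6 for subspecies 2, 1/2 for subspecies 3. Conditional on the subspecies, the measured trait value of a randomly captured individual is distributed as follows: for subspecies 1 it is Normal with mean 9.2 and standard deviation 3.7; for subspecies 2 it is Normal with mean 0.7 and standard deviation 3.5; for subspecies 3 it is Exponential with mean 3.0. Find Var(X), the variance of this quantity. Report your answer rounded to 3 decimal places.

21.966

Per component, 1: μ=9.2, E[X²]=98.33; 2: μ=0.7, E[X²]=12.74; 3: μ=3, E[X²]=18.
E[X] = 0.333333·9.2 + 0.166667·0.7 + 0.5·3 = 4.68333.
E[X²] = 0.333333·98.33 + 0.166667·12.74 + 0.5·18 = 43.9.
Var(X) = E[X²] − (E[X])² = 43.9 − 21.9336 = 21.9664.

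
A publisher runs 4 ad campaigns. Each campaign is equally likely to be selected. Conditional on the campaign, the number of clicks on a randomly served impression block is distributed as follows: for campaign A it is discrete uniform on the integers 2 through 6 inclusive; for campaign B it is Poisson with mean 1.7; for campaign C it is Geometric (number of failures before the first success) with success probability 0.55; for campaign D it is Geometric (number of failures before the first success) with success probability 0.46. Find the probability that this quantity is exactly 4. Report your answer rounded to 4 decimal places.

0.0813

Conditional on each campaign, P(X = 4): A: 0.2; B: 0.0635746; C: 0.0225534; D: 0.0391141.
By total probability, P(X = 4) = 0.25·0.2 + 0.25·0.0635746 + 0.25·0.0225534 + 0.25·0.0391141 = 0.0813105.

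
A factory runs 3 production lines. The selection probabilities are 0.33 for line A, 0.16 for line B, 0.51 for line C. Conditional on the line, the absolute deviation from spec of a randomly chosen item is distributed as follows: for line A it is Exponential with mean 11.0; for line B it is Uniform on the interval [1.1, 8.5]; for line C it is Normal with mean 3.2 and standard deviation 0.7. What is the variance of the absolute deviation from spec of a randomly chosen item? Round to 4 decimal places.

Per component, A: μ=11, E[X²]=242; B: μ=4.8, E[X²]=27.6033; C: μ=3.2, E[X²]=10.73.
E[X] = 0.33·11 + 0.16·4.8 + 0.51·3.2 = 6.03.
E[X²] = 0.33·242 + 0.16·27.6033 + 0.51·10.73 = 89.7488.
Var(X) = E[X²] − (E[X])² = 89.7488 − 36.3609 = 53.3879.

53.3879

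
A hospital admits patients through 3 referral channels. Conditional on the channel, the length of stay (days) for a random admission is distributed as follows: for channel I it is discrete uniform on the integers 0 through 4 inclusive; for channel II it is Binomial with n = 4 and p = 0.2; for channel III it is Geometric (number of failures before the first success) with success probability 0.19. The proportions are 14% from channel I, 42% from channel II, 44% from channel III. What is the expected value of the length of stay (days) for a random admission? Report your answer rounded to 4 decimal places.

Component means — I: 2; II: 0.8; III: 4.26316.
E[X] = 0.14·2 + 0.42·0.8 + 0.44·4.26316 = 2.49179.

2.4918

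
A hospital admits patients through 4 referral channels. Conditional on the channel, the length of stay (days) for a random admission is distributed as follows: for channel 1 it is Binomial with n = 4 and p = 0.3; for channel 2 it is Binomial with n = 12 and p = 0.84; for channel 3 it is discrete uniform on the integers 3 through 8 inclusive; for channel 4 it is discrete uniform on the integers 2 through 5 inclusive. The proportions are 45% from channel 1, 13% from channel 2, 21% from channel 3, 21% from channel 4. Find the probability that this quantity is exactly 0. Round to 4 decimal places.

Conditional on each channel, P(X = 0): 1: 0.2401; 2: 2.81475e-10; 3: 0; 4: 0.
By total probability, P(X = 0) = 0.45·0.2401 + 0.13·2.81475e-10 + 0.21·0 + 0.21·0 = 0.108045.

0.1080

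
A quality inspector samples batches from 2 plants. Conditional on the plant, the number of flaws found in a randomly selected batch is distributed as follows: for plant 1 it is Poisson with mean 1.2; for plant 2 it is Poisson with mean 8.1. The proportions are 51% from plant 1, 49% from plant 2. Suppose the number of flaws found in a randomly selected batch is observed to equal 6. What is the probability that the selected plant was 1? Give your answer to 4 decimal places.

Likelihoods P(X=6 | ·): 1: 0.00124911; 2: 0.119067.
Posterior ∝ prior × likelihood. Numerator for 1: 0.51·0.00124911 = 0.000637047.
Normalizing constant: 0.51·0.00124911 + 0.49·0.119067 = 0.05898.
P(1 | observation) = 0.000637047 / 0.05898 = 0.0108011.

0.0108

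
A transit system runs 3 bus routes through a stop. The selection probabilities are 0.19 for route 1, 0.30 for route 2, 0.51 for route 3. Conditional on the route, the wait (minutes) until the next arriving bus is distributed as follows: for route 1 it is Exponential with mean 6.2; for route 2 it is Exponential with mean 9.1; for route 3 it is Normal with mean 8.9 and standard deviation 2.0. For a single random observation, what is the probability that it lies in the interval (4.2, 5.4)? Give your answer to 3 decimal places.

0.056

Conditional on each route, P(4.2 < X < 5.4): 1: 0.0893798; 2: 0.0778711; 3: 0.0306725.
By total probability, P(4.2 < X < 5.4) = 0.19·0.0893798 + 0.3·0.0778711 + 0.51·0.0306725 = 0.0559864.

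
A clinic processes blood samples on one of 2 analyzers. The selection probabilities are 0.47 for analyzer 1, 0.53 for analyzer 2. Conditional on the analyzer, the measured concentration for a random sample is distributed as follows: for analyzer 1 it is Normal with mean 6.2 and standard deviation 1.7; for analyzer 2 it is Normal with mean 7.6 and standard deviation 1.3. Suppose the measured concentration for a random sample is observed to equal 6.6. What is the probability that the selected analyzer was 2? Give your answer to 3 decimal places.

Likelihoods f(6.6 | ·): 1: 0.228265; 2: 0.228285.
Posterior ∝ prior × likelihood. Numerator for 2: 0.53·0.228285 = 0.120991.
Normalizing constant: 0.47·0.228265 + 0.53·0.228285 = 0.228276.
P(2 | observation) = 0.120991 / 0.228276 = 0.530022.

0.530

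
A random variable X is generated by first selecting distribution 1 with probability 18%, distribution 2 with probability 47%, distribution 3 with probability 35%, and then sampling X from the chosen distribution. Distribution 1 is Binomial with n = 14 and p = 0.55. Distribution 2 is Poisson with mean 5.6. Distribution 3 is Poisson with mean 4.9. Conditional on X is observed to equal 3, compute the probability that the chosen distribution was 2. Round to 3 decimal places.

Likelihoods P(X=3 | ·): 1: 0.00927955; 2: 0.108234; 3: 0.146014.
Posterior ∝ prior × likelihood. Numerator for 2: 0.47·0.108234 = 0.05087.
Normalizing constant: 0.18·0.00927955 + 0.47·0.108234 + 0.35·0.146014 = 0.103645.
P(2 | observation) = 0.05087 / 0.103645 = 0.490809.

0.491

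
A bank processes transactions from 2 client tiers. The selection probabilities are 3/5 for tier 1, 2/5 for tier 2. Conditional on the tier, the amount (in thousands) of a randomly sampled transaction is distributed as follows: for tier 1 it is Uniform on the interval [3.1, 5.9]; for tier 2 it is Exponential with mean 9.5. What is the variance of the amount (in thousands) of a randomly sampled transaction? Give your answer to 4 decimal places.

Per component, 1: μ=4.5, E[X²]=20.9033; 2: μ=9.5, E[X²]=180.5.
E[X] = 0.6·4.5 + 0.4·9.5 = 6.5.
E[X²] = 0.6·20.9033 + 0.4·180.5 = 84.742.
Var(X) = E[X²] − (E[X])² = 84.742 − 42.25 = 42.492.

42.4920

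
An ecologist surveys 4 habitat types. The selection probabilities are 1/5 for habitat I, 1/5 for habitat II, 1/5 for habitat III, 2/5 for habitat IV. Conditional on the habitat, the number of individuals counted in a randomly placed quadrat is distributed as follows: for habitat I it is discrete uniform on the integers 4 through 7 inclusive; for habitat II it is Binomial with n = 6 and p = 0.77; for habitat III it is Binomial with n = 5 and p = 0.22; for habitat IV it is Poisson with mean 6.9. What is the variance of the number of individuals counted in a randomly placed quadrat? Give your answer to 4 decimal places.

7.9590

Per component, I: μ=5.5, E[X²]=31.5; II: μ=4.62, E[X²]=22.407; III: μ=1.1, E[X²]=2.068; IV: μ=6.9, E[X²]=54.51.
E[X] = 0.2·5.5 + 0.2·4.62 + 0.2·1.1 + 0.4·6.9 = 5.004.
E[X²] = 0.2·31.5 + 0.2·22.407 + 0.2·2.068 + 0.4·54.51 = 32.999.
Var(X) = E[X²] − (E[X])² = 32.999 − 25.04 = 7.95898.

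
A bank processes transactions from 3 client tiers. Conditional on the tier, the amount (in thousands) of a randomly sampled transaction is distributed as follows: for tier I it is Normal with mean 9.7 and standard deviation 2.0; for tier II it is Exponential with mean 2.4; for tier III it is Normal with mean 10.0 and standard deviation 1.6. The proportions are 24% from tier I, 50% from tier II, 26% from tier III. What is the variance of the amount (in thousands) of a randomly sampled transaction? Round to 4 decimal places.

Per component, I: μ=9.7, E[X²]=98.09; II: μ=2.4, E[X²]=11.52; III: μ=10, E[X²]=102.56.
E[X] = 0.24·9.7 + 0.5·2.4 + 0.26·10 = 6.128.
E[X²] = 0.24·98.09 + 0.5·11.52 + 0.26·102.56 = 55.9672.
Var(X) = E[X²] − (E[X])² = 55.9672 − 37.5524 = 18.4148.

18.4148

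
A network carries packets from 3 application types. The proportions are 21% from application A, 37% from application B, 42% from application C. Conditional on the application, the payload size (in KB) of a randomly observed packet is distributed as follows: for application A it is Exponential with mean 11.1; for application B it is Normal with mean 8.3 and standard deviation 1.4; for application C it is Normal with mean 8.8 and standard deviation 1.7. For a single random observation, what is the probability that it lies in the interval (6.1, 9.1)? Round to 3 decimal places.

Conditional on each application, P(6.1 < X < 9.1): A: 0.136699; B: 0.658104; C: 0.513921.
By total probability, P(6.1 < X < 9.1) = 0.21·0.136699 + 0.37·0.658104 + 0.42·0.513921 = 0.488052.

0.488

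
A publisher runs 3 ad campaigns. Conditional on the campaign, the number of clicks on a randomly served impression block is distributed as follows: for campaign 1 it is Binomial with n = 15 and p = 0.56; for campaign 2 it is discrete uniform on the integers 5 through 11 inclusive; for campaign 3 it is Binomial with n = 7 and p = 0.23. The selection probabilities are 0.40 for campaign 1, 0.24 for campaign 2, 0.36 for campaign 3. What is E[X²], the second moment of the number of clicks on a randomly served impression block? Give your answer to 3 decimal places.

47.402

For each component E[X²] = Var + (mean)², giving 1: 74.256; 2: 68; 3: 3.8318.
Overall E[X²] = 0.4·74.256 + 0.24·68 + 0.36·3.8318 = 47.4018.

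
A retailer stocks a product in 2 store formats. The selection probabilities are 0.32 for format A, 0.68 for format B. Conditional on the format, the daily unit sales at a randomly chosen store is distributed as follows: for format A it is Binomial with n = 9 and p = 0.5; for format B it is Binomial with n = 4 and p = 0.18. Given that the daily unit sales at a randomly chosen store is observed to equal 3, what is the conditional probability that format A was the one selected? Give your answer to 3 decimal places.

0.801

Likelihoods P(X=3 | ·): A: 0.164062; B: 0.019129.
Posterior ∝ prior × likelihood. Numerator for A: 0.32·0.164062 = 0.0525.
Normalizing constant: 0.32·0.164062 + 0.68·0.019129 = 0.0655077.
P(A | observation) = 0.0525 / 0.0655077 = 0.801433.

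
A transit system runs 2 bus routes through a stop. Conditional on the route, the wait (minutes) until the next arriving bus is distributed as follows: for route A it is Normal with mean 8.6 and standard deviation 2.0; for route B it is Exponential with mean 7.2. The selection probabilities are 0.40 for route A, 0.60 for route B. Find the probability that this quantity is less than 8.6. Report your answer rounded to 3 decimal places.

Conditional on each route, P(X < 8.6): A: 0.5; B: 0.697128.
By total probability, P(X < 8.6) = 0.4·0.5 + 0.6·0.697128 = 0.618277.

0.618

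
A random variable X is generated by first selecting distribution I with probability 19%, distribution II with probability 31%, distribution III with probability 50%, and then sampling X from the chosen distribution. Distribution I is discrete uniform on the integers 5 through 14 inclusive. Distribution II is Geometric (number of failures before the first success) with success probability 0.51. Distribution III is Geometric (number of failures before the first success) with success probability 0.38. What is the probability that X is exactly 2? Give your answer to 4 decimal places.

0.1110

Conditional on each component, P(X = 2): I: 0; II: 0.122451; III: 0.146072.
By total probability, P(X = 2) = 0.19·0 + 0.31·0.122451 + 0.5·0.146072 = 0.110996.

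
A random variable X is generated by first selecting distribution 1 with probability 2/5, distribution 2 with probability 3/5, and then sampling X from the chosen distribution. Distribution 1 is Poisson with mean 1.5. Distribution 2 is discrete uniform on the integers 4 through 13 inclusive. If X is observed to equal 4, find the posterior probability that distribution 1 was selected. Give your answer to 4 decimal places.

Likelihoods P(X=4 | ·): 1: 0.0470665; 2: 0.1.
Posterior ∝ prior × likelihood. Numerator for 1: 0.4·0.0470665 = 0.0188266.
Normalizing constant: 0.4·0.0470665 + 0.6·0.1 = 0.0788266.
P(1 | observation) = 0.0188266 / 0.0788266 = 0.238836.

0.2388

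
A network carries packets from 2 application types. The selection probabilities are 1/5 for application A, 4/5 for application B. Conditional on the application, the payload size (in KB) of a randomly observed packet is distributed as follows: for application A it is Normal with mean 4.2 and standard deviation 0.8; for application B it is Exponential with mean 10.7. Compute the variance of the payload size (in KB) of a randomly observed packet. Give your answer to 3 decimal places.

Per component, A: μ=4.2, E[X²]=18.28; B: μ=10.7, E[X²]=228.98.
E[X] = 0.2·4.2 + 0.8·10.7 = 9.4.
E[X²] = 0.2·18.28 + 0.8·228.98 = 186.84.
Var(X) = E[X²] − (E[X])² = 186.84 − 88.36 = 98.48.

98.480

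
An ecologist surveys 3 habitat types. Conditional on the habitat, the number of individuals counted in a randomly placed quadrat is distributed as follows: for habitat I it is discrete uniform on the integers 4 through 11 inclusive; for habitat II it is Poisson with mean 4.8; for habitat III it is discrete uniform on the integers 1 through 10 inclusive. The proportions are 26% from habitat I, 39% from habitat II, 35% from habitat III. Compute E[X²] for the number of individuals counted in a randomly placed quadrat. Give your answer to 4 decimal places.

For each component E[X²] = Var + (mean)², giving I: 61.5; II: 27.84; III: 38.5.
Overall E[X²] = 0.26·61.5 + 0.39·27.84 + 0.35·38.5 = 40.3226.

40.3226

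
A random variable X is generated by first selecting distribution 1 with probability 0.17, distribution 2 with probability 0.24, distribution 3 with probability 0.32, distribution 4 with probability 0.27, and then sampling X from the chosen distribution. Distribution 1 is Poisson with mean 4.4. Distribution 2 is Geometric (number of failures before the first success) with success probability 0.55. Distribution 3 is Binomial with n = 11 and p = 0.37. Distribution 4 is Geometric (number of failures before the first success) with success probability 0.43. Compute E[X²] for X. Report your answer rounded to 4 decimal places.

11.9849

For each component E[X²] = Var + (mean)², giving 1: 23.76; 2: 2.15702; 3: 19.129; 4: 4.83991.
Overall E[X²] = 0.17·23.76 + 0.24·2.15702 + 0.32·19.129 + 0.27·4.83991 = 11.9849.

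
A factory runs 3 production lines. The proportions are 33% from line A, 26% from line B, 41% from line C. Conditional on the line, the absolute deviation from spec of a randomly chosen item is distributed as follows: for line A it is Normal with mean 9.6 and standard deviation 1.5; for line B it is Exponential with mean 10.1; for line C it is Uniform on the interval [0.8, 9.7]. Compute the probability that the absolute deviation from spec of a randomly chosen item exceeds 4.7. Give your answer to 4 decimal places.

Conditional on each line, P(X > 4.7): A: 0.999456; B: 0.627917; C: 0.561798.
By total probability, P(X > 4.7) = 0.33·0.999456 + 0.26·0.627917 + 0.41·0.561798 = 0.723416.

0.7234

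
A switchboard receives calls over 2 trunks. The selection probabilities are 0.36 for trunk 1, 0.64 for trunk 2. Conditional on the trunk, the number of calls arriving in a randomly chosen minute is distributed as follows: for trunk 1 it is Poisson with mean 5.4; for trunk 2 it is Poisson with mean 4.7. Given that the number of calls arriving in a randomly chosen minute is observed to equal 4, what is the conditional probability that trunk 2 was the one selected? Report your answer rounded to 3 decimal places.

0.673

Likelihoods P(X=4 | ·): 1: 0.16002; 2: 0.184925.
Posterior ∝ prior × likelihood. Numerator for 2: 0.64·0.184925 = 0.118352.
Normalizing constant: 0.36·0.16002 + 0.64·0.184925 = 0.175959.
P(2 | observation) = 0.118352 / 0.175959 = 0.672611.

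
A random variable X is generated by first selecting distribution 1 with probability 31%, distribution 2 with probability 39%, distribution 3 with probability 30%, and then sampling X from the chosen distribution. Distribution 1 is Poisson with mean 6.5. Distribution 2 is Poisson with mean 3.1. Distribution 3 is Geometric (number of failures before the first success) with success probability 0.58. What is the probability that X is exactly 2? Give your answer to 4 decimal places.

0.1250

Conditional on each component, P(X = 2): 1: 0.0317602; 2: 0.216461; 3: 0.102312.
By total probability, P(X = 2) = 0.31·0.0317602 + 0.39·0.216461 + 0.3·0.102312 = 0.124959.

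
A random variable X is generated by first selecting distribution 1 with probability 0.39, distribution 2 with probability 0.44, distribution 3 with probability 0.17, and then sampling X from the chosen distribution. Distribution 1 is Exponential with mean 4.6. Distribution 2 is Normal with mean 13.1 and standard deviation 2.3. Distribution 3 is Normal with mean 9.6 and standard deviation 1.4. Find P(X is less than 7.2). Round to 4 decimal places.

0.3181

Conditional on each component, P(X < 7.2): 1: 0.790957; 2: 0.00515556; 3: 0.0432381.
By total probability, P(X < 7.2) = 0.39·0.790957 + 0.44·0.00515556 + 0.17·0.0432381 = 0.318092.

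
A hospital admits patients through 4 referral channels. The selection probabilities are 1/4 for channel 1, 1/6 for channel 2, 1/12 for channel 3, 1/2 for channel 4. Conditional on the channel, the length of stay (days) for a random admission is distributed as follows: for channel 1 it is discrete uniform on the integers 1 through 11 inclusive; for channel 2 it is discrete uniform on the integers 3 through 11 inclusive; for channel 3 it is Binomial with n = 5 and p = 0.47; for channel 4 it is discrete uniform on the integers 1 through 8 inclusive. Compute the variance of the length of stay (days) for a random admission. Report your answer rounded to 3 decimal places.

7.954

Per component, 1: μ=6, E[X²]=46; 2: μ=7, E[X²]=55.6667; 3: μ=2.35, E[X²]=6.768; 4: μ=4.5, E[X²]=25.5.
E[X] = 0.25·6 + 0.166667·7 + 0.0833333·2.35 + 0.5·4.5 = 5.1125.
E[X²] = 0.25·46 + 0.166667·55.6667 + 0.0833333·6.768 + 0.5·25.5 = 34.0918.
Var(X) = E[X²] − (E[X])² = 34.0918 − 26.1377 = 7.95412.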